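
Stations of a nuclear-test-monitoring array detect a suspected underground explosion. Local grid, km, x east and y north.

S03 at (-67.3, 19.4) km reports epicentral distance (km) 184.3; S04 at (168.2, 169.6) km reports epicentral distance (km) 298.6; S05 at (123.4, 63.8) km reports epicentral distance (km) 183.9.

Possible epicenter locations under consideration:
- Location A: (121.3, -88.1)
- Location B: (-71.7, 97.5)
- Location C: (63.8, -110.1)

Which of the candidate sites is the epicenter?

Location C

For each candidate, compare |candidate − station| to the reported distance:
Location A: residuals S03 32.8, S04 36.7, S05 32.0 → max 36.7 km
Location B: residuals S03 106.1, S04 48.1, S05 14.1 → max 106.1 km
Location C: residuals S03 0.0, S04 0.1, S05 0.1 → max 0.1 km
Only Location C has all residuals ≈ 0.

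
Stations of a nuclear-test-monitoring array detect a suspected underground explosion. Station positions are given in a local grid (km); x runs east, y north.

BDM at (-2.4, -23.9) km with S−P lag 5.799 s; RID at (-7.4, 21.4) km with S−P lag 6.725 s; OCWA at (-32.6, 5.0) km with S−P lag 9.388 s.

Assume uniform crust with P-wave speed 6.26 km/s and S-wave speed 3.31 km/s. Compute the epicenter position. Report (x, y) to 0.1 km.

Distance from S−P lag: d = Δt · v_P v_S / (v_P − v_S) = Δt · (6.26·3.31)/(6.26−3.31) ≈ 7.0239·Δt.
So d_BDM = 40.73, d_RID = 47.24, d_OCWA = 65.94 km.
Circle about each station: (x + 2.4)² + (y + 23.9)² = 40.73²; (x + 7.4)² + (y − 21.4)² = 47.24²; (x + 32.6)² + (y − 5.0)² = 65.94².
Subtracting the BDM equation from the RID and OCWA equations removes the quadratic terms:
-10.0 x + 90.6 y = -636.93
-60.4 x + 57.8 y = -2178.36
Solving the 2×2 system: x ≈ 32.8, y ≈ -3.4 km.
Check against BDM (with the unrounded x, y): √((x + 2.4)²+(y + 23.9)²) = 40.73 ≈ 40.73 km. ✓

32.8 km east, -3.4 km north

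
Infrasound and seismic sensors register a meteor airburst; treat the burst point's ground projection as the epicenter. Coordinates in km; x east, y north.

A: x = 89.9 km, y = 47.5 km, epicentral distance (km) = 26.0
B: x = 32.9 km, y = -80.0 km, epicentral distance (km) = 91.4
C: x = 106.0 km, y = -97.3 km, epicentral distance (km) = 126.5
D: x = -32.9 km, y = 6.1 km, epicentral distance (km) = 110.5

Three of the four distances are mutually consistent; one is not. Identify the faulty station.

B

Solve using three stations at a time. Using A, C, D (subtract circle equations pairwise → linear system) gives (x, y) ≈ (75.9, 25.6).
Distances from that point to each station vs reported:
  A: calculated 26.0 vs reported 26.0 → residual 0.0 km
  B: calculated 114.0 vs reported 91.4 → residual 22.6 km
  C: calculated 126.5 vs reported 126.5 → residual 0.0 km
  D: calculated 110.5 vs reported 110.5 → residual 0.0 km
A, C, D are mutually consistent (residuals ≈ 0); B is off by 22.6 km.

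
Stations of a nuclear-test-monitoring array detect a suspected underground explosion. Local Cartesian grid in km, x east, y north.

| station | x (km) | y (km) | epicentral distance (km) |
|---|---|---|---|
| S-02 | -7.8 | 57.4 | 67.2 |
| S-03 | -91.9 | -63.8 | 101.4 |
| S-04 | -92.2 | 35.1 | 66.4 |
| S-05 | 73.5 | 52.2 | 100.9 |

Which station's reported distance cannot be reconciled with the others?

Solve using three stations at a time. Using S-02, S-03, S-05 (subtract circle equations pairwise → linear system) gives (x, y) ≈ (-6.1, -9.8).
Distances from that point to each station vs reported:
  S-02: calculated 67.2 vs reported 67.2 → residual 0.0 km
  S-03: calculated 101.4 vs reported 101.4 → residual 0.0 km
  S-04: calculated 97.1 vs reported 66.4 → residual 30.7 km
  S-05: calculated 100.9 vs reported 100.9 → residual 0.0 km
S-02, S-03, S-05 are mutually consistent (residuals ≈ 0); S-04 is off by 30.7 km.

S-04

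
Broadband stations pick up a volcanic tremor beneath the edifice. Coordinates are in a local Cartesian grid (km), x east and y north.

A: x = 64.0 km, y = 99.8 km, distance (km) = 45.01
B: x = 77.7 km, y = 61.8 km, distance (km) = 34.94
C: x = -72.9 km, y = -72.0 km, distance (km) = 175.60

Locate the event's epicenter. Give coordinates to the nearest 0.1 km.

x ≈ 42.8 km, y ≈ 60.1 km

Circle about each station: (x − 64.0)² + (y − 99.8)² = 45.01²; (x − 77.7)² + (y − 61.8)² = 34.94²; (x + 72.9)² + (y + 72.0)² = 175.60².
Subtracting pairs of circle equations eliminates x²+y² and gives linear equations (the radical axes):
27.4 x − 76.0 y = -3394.41
-273.8 x − 343.6 y = -32367.09
Solving the 2×2 system: x ≈ 42.8, y ≈ 60.1 km.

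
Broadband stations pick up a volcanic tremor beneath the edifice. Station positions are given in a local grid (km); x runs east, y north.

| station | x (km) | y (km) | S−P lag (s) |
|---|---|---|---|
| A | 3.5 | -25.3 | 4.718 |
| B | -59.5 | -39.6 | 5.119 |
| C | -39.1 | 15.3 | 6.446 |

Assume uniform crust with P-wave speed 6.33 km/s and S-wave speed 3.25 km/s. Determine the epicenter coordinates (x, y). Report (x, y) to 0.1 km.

Distance from S−P lag: d = Δt · v_P v_S / (v_P − v_S) = Δt · (6.33·3.25)/(6.33−3.25) ≈ 6.6794·Δt.
So d_A = 31.51, d_B = 34.19, d_C = 43.06 km.
Circle about each station: (x − 3.5)² + (y + 25.3)² = 31.51²; (x + 59.5)² + (y + 39.6)² = 34.19²; (x + 39.1)² + (y − 15.3)² = 43.06².
Subtracting the A equation from the B and C equations removes the quadratic terms:
-126.0 x − 28.6 y = 4279.99
-85.2 x + 81.2 y = 249.28
Solving the 2×2 system: x ≈ -28.0, y ≈ -26.3 km.
Check against A (with the unrounded x, y): √((x − 3.5)²+(y + 25.3)²) = 31.51 ≈ 31.51 km. ✓

x ≈ -28.0 km, y ≈ -26.3 km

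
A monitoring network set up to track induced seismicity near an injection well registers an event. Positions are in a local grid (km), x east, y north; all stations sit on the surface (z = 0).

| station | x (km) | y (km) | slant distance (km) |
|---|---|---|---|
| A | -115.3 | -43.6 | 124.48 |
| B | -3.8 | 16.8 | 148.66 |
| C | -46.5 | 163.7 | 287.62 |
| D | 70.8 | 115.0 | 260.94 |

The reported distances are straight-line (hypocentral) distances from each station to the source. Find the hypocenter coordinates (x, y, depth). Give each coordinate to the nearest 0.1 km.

Each station gives a sphere (x−x_i)² + (y−y_i)² + z² = d_i² (stations at z=0).
Subtracting the A sphere from B and C: z² cancels, leaving linear equations in x and y:
223.0 x + 120.8 y = -21502.90
137.6 x + 414.6 y = -53465.10
Solving: x ≈ -32.393, y ≈ -118.205 km (keep extra digits for the depth step; rounded: -32.4, -118.2).
Then from the A sphere: z² = 124.48² − (x + 115.3)² − (y + 43.6)² with x = -32.393, y = -118.205, so z ≈ 55.279 ≈ 55.3 km.
Check against D (with the unrounded solution): distance 260.94 ≈ 260.94 km. ✓

x ≈ -32.4 km, y ≈ -118.2 km, depth ≈ 55.3 km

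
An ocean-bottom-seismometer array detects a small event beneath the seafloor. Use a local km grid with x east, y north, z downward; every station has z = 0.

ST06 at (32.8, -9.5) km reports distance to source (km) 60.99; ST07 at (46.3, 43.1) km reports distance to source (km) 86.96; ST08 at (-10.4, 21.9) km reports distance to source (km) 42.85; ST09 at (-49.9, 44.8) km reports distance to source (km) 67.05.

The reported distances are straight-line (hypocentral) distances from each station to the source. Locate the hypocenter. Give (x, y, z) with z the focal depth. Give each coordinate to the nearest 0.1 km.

Each station gives a sphere (x−x_i)² + (y−y_i)² + z² = d_i² (stations at z=0).
Subtracting the ST06 sphere from ST07 and ST08: z² cancels, leaving linear equations in x and y:
27.0 x + 105.2 y = -1007.05
-86.4 x + 62.8 y = 1305.34
Solving: x ≈ -18.597, y ≈ -4.800 km (keep extra digits for the depth step; rounded: -18.6, -4.8).
Then from the ST06 sphere: z² = 60.99² − (x − 32.8)² − (y + 9.5)² with x = -18.597, y = -4.800, so z ≈ 32.497 ≈ 32.5 km.

x ≈ -18.6 km, y ≈ -4.8 km, depth ≈ 32.5 km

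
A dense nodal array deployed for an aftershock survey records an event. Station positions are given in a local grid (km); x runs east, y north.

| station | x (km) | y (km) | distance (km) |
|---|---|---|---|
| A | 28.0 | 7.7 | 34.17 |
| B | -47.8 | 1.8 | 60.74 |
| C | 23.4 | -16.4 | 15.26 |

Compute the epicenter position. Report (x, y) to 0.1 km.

Circle about each station: (x − 28.0)² + (y − 7.7)² = 34.17²; (x + 47.8)² + (y − 1.8)² = 60.74²; (x − 23.4)² + (y + 16.4)² = 15.26².
Subtracting pairs of circle equations eliminates x²+y² and gives linear equations (the radical axes):
-151.6 x − 11.8 y = -1076.97
-9.2 x − 48.2 y = 907.95
Solving the 2×2 system: x ≈ 8.7, y ≈ -20.5 km.

8.7 km east, -20.5 km north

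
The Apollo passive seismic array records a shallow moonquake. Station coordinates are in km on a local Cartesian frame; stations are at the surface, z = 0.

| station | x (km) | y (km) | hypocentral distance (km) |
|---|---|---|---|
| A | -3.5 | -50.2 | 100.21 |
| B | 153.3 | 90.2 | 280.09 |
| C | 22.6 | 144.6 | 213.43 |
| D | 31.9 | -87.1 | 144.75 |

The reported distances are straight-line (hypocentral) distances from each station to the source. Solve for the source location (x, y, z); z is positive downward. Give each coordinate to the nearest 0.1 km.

Each station gives a sphere (x−x_i)² + (y−y_i)² + z² = d_i² (stations at z=0).
Subtracting the A sphere from B and C: z² cancels, leaving linear equations in x and y:
313.6 x + 280.8 y = -39303.72
52.2 x + 389.6 y = -16622.69
Solving: x ≈ -99.005, y ≈ -29.401 km (keep extra digits for the depth step; rounded: -99.0, -29.4).
Then from the A sphere: z² = 100.21² − (x + 3.5)² − (y + 50.2)² with x = -99.005, y = -29.401, so z ≈ 22.096 ≈ 22.1 km.

(-99.0, -29.4, 22.1)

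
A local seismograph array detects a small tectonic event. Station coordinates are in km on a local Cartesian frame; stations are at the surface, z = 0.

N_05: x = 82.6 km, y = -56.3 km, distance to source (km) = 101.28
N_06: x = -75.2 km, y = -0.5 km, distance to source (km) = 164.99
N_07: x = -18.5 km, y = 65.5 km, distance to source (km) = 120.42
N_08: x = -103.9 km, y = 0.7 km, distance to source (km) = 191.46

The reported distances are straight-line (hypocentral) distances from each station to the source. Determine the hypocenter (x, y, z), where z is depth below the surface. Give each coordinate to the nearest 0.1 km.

x ≈ 75.8 km, y ≈ 23.5 km, depth ≈ 62.0 km

Each station gives a sphere (x−x_i)² + (y−y_i)² + z² = d_i² (stations at z=0).
Subtracting the N_05 sphere from N_06 and N_07: z² cancels, leaving linear equations in x and y:
-315.6 x + 111.6 y = -21301.22
-202.2 x + 243.6 y = -9603.29
Solving: x ≈ 75.804, y ≈ 23.498 km (keep extra digits for the depth step; rounded: 75.8, 23.5).
Then from the N_05 sphere: z² = 101.28² − (x − 82.6)² − (y + 56.3)² with x = 75.804, y = 23.498, so z ≈ 61.998 ≈ 62.0 km.
Check against N_08 (with the unrounded solution): distance 191.46 ≈ 191.46 km. ✓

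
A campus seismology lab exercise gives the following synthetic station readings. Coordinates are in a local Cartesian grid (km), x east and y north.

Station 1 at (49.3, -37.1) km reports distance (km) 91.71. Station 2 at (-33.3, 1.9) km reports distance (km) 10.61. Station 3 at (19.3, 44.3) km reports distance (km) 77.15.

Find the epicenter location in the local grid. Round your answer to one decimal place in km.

Circle about each station: (x − 49.3)² + (y + 37.1)² = 91.71²; (x + 33.3)² + (y − 1.9)² = 10.61²; (x − 19.3)² + (y − 44.3)² = 77.15².
Subtracting the Station 1 equation from the Station 2 and Station 3 equations removes the quadratic terms:
-165.2 x + 78.0 y = 5603.75
-60.0 x + 162.8 y = 986.68
Solving the 2×2 system: x ≈ -37.6, y ≈ -7.8 km.

(-37.6, -7.8)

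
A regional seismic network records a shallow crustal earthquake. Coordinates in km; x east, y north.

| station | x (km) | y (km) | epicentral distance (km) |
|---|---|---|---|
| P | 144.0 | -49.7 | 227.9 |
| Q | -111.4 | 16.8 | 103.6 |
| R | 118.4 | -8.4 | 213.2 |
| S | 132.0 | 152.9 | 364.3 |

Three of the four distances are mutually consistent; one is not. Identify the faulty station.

Solve using three stations at a time. Using P, Q, R (subtract circle equations pairwise → linear system) gives (x, y) ≈ (-81.5, -82.4).
Distances from that point to each station vs reported:
  P: calculated 227.9 vs reported 227.9 → residual 0.0 km
  Q: calculated 103.6 vs reported 103.6 → residual 0.0 km
  R: calculated 213.2 vs reported 213.2 → residual 0.0 km
  S: calculated 317.8 vs reported 364.3 → residual 46.5 km
P, Q, R are mutually consistent (residuals ≈ 0); S is off by 46.5 km.

S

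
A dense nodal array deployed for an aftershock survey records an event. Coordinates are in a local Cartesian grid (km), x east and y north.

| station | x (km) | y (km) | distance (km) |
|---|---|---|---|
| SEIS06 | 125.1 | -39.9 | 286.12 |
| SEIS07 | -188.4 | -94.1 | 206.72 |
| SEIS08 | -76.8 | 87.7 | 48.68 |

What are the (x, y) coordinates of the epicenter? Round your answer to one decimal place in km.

(-123.3, 102.1)

Circle about each station: (x − 125.1)² + (y + 39.9)² = 286.12²; (x + 188.4)² + (y + 94.1)² = 206.72²; (x + 76.8)² + (y − 87.7)² = 48.68².
Subtracting the SEIS06 equation from the SEIS07 and SEIS08 equations removes the quadratic terms:
-627.0 x − 108.4 y = 66238.85
-403.8 x + 255.2 y = 75842.42
Solving the 2×2 system: x ≈ -123.3, y ≈ 102.1 km.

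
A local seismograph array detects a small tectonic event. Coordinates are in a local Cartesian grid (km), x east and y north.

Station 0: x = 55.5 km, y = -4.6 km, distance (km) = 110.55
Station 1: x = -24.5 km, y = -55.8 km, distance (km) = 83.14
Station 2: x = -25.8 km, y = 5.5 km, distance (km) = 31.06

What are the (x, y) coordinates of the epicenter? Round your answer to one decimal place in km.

Circle about each station: (x − 55.5)² + (y + 4.6)² = 110.55²; (x + 24.5)² + (y + 55.8)² = 83.14²; (x + 25.8)² + (y − 5.5)² = 31.06².
Subtracting the Station 0 equation from the Station 1 and Station 2 equations removes the quadratic terms:
-160.0 x − 102.4 y = 5921.52
-162.6 x + 20.2 y = 8851.06
Solving the 2×2 system: x ≈ -51.6, y ≈ 22.8 km.

(-51.6, 22.8)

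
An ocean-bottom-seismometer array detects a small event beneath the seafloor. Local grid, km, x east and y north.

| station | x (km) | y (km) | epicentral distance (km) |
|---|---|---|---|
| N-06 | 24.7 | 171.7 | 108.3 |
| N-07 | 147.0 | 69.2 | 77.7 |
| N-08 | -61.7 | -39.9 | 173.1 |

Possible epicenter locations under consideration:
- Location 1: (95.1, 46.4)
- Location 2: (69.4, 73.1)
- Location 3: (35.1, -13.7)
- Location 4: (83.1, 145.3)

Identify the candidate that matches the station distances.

For each candidate, compare |candidate − station| to the reported distance:
Location 1: residuals N-06 35.4, N-07 21.0, N-08 5.9 → max 35.4 km
Location 2: residuals N-06 0.0, N-07 0.0, N-08 0.0 → max 0.0 km
Location 3: residuals N-06 77.4, N-07 61.6, N-08 72.8 → max 77.4 km
Location 4: residuals N-06 44.2, N-07 21.7, N-08 62.0 → max 62.0 km
Only Location 2 has all residuals ≈ 0.

Location 2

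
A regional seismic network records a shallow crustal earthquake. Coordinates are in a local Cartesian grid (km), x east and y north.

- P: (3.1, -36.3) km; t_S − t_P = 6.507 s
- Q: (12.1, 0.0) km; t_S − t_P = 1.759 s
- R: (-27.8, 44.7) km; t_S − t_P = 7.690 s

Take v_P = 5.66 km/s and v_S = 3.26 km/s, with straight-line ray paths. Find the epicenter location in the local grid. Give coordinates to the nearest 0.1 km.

Distance from S−P lag: d = Δt · v_P v_S / (v_P − v_S) = Δt · (5.66·3.26)/(5.66−3.26) ≈ 7.6882·Δt.
So d_P = 50.03, d_Q = 13.52, d_R = 59.12 km.
Circle about each station: (x − 3.1)² + (y + 36.3)² = 50.03²; (x − 12.1)² + y² = 13.52²; (x + 27.8)² + (y − 44.7)² = 59.12².
Subtracting the P equation from the Q and R equations removes the quadratic terms:
18.0 x + 72.6 y = 1139.32
-61.8 x + 162.0 y = 451.46
Solving the 2×2 system: x ≈ 20.5, y ≈ 10.6 km.
Check against P (with the unrounded x, y): √((x − 3.1)²+(y + 36.3)²) = 50.03 ≈ 50.03 km. ✓

x ≈ 20.5 km, y ≈ 10.6 km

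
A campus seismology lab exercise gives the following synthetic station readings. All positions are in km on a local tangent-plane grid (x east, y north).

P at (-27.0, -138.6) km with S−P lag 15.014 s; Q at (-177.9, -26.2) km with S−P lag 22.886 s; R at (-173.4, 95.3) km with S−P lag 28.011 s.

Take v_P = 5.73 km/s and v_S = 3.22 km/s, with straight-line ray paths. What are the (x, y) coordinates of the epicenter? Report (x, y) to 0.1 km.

Distance from S−P lag: d = Δt · v_P v_S / (v_P − v_S) = Δt · (5.73·3.22)/(5.73−3.22) ≈ 7.3508·Δt.
So d_P = 110.37, d_Q = 168.23, d_R = 205.90 km.
Circle about each station: (x + 27.0)² + (y + 138.6)² = 110.37²; (x + 177.9)² + (y + 26.2)² = 168.23²; (x + 173.4)² + (y − 95.3)² = 205.90².
Subtracting the P equation from the Q and R equations removes the quadratic terms:
-301.8 x + 224.8 y = -3723.91
-292.8 x + 467.8 y = -11002.58
Solving the 2×2 system: x ≈ -9.7, y ≈ -29.6 km.

(-9.7, -29.6)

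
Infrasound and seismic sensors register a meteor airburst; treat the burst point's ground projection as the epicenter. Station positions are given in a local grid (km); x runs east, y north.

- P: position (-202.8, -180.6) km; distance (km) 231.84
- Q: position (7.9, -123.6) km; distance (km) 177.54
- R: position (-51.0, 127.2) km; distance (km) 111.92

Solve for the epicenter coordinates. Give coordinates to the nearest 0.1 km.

-92.1 km east, 23.1 km north

Circle about each station: (x + 202.8)² + (y + 180.6)² = 231.84²; (x − 7.9)² + (y + 123.6)² = 177.54²; (x + 51.0)² + (y − 127.2)² = 111.92².
Subtracting pairs of circle equations eliminates x²+y² and gives linear equations (the radical axes):
421.4 x + 114.0 y = -36175.50
303.6 x + 615.6 y = -13739.66
Solving the 2×2 system: x ≈ -92.1, y ≈ 23.1 km.
Check against P (with the unrounded x, y): √((x + 202.8)²+(y + 180.6)²) = 231.84 ≈ 231.84 km. ✓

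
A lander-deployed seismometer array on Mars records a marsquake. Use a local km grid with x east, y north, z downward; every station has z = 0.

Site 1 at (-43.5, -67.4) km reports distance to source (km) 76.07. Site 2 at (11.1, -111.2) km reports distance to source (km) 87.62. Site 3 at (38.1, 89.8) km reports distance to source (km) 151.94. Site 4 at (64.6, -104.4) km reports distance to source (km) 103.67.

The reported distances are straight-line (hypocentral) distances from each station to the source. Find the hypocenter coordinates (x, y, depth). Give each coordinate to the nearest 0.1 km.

(1.3, -45.9, 57.6)

Each station gives a sphere (x−x_i)² + (y−y_i)² + z² = d_i² (stations at z=0).
Subtracting the Site 1 sphere from Site 2 and Site 3: z² cancels, leaving linear equations in x and y:
109.2 x − 87.6 y = 4163.02
163.2 x + 314.4 y = -14218.48
Solving: x ≈ 1.302, y ≈ -45.900 km (keep extra digits for the depth step; rounded: 1.3, -45.9).
Then from the Site 1 sphere: z² = 76.07² − (x + 43.5)² − (y + 67.4)² with x = 1.302, y = -45.900, so z ≈ 57.595 ≈ 57.6 km.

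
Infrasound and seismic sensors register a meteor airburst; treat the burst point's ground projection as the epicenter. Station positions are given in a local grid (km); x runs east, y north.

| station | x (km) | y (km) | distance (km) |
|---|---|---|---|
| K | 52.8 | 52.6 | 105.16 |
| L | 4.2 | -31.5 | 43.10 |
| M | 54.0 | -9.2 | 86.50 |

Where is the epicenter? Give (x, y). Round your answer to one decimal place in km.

Circle about each station: (x − 52.8)² + (y − 52.6)² = 105.16²; (x − 4.2)² + (y + 31.5)² = 43.10²; (x − 54.0)² + (y + 9.2)² = 86.50².
Subtracting the K equation from the L and M equations removes the quadratic terms:
-97.2 x − 168.2 y = 4656.31
2.4 x − 123.6 y = 1022.42
Solving the 2×2 system: x ≈ -32.5, y ≈ -8.9 km.

x ≈ -32.5 km, y ≈ -8.9 km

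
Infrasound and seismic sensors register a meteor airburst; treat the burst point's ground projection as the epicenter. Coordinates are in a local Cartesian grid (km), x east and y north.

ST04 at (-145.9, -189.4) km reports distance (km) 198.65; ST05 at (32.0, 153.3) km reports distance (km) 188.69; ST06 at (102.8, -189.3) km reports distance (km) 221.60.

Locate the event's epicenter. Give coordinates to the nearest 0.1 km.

Circle about each station: (x + 145.9)² + (y + 189.4)² = 198.65²; (x − 32.0)² + (y − 153.3)² = 188.69²; (x − 102.8)² + (y + 189.3)² = 221.60².
Subtracting pairs of circle equations eliminates x²+y² and gives linear equations (the radical axes):
355.8 x + 685.4 y = -28776.37
497.4 x + 0.2 y = -20401.58
Solving the 2×2 system: x ≈ -41.0, y ≈ -20.7 km.

(-41.0, -20.7)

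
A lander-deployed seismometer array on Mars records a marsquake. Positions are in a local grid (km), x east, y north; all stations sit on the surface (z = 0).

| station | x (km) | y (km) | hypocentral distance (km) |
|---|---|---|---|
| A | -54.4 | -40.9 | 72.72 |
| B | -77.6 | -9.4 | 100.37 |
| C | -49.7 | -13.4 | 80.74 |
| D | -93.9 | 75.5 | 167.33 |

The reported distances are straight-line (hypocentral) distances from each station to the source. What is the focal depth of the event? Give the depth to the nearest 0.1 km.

Each station gives a sphere (x−x_i)² + (y−y_i)² + z² = d_i² (stations at z=0).
Subtracting the A sphere from B and C: z² cancels, leaving linear equations in x and y:
-46.4 x + 63.0 y = -3307.99
9.4 x + 55.0 y = -3213.27
Solving: x ≈ -6.519, y ≈ -57.309 km (keep extra digits for the depth step; rounded: -6.5, -57.3).
Then from the A sphere: z² = 72.72² − (x + 54.4)² − (y + 40.9)² with x = -6.519, y = -57.309, so z ≈ 52.214 ≈ 52.2 km.
Check against D (with the unrounded solution): distance 167.33 ≈ 167.33 km. ✓

depth ≈ 52.2 km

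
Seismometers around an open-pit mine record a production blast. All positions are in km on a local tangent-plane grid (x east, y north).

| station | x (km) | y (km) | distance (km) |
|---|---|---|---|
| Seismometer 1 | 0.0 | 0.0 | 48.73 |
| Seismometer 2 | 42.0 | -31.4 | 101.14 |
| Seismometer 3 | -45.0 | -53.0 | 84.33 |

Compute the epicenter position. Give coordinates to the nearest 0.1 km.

Circle about each station: x² + y² = 48.73²; (x − 42.0)² + (y + 31.4)² = 101.14²; (x + 45.0)² + (y + 53.0)² = 84.33².
Subtracting the Seismometer 1 equation from the Seismometer 2 and Seismometer 3 equations removes the quadratic terms:
84.0 x − 62.8 y = -5104.73
-90.0 x − 106.0 y = 97.06
Solving the 2×2 system: x ≈ -37.6, y ≈ 31.0 km.

x ≈ -37.6 km, y ≈ 31.0 km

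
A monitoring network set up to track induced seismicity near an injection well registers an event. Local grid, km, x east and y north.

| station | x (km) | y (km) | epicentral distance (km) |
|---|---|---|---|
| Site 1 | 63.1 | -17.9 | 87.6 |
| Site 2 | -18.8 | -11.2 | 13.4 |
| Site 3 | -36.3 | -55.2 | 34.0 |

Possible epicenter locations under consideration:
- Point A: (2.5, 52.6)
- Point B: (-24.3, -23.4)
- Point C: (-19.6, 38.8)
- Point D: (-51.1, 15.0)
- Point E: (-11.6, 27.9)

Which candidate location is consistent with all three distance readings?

For each candidate, compare |candidate − station| to the reported distance:
Point A: residuals Site 1 5.4, Site 2 53.9, Site 3 80.6 → max 80.6 km
Point B: residuals Site 1 0.0, Site 2 0.0, Site 3 0.0 → max 0.0 km
Point C: residuals Site 1 12.7, Site 2 36.6, Site 3 61.5 → max 61.5 km
Point D: residuals Site 1 31.2, Site 2 28.2, Site 3 37.7 → max 37.7 km
Point E: residuals Site 1 0.0, Site 2 26.4, Site 3 52.7 → max 52.7 km
Only Point B has all residuals ≈ 0.

Point B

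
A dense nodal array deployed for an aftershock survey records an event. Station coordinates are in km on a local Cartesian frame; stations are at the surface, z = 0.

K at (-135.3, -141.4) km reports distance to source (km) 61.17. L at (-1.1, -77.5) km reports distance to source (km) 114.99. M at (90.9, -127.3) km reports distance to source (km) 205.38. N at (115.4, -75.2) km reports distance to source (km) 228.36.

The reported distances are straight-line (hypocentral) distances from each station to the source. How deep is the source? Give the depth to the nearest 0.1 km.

Each station gives a sphere (x−x_i)² + (y−y_i)² + z² = d_i² (stations at z=0).
Subtracting the K sphere from L and M: z² cancels, leaving linear equations in x and y:
268.4 x + 127.8 y = -41773.52
452.4 x + 28.2 y = -52271.13
Solving: x ≈ -109.502, y ≈ -96.895 km (keep extra digits for the depth step; rounded: -109.5, -96.9).
Then from the K sphere: z² = 61.17² − (x + 135.3)² − (y + 141.4)² with x = -109.502, y = -96.895, so z ≈ 33.099 ≈ 33.1 km.

33.1 km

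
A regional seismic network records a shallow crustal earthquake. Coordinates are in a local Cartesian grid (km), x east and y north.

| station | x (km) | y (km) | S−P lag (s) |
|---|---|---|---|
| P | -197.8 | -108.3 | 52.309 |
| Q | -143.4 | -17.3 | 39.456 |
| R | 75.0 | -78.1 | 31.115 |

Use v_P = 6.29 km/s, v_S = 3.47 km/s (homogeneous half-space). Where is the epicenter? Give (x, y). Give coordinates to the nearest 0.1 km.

Distance from S−P lag: d = Δt · v_P v_S / (v_P − v_S) = Δt · (6.29·3.47)/(6.29−3.47) ≈ 7.7398·Δt.
So d_P = 404.86, d_Q = 305.38, d_R = 240.82 km.
Circle about each station: (x + 197.8)² + (y + 108.3)² = 404.86²; (x + 143.4)² + (y + 17.3)² = 305.38²; (x − 75.0)² + (y + 78.1)² = 240.82².
Subtracting pairs of circle equations eliminates x²+y² and gives linear equations (the radical axes):
108.8 x + 182.0 y = 40663.80
545.6 x + 60.4 y = 66788.23
Solving the 2×2 system: x ≈ 104.6, y ≈ 160.9 km.

(104.6, 160.9)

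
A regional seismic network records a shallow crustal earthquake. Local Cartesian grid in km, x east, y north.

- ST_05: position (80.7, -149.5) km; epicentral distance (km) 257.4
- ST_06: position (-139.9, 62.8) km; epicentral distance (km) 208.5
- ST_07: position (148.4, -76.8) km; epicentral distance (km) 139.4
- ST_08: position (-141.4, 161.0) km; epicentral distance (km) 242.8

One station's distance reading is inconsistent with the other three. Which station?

Solve using three stations at a time. Using ST_06, ST_07, ST_08 (subtract circle equations pairwise → linear system) gives (x, y) ≈ (66.9, 36.3).
Distances from that point to each station vs reported:
  ST_05: calculated 186.3 vs reported 257.4 → residual 71.1 km
  ST_06: calculated 208.5 vs reported 208.5 → residual 0.0 km
  ST_07: calculated 139.4 vs reported 139.4 → residual 0.0 km
  ST_08: calculated 242.8 vs reported 242.8 → residual 0.0 km
ST_06, ST_07, ST_08 are mutually consistent (residuals ≈ 0); ST_05 is off by 71.1 km.

ST_05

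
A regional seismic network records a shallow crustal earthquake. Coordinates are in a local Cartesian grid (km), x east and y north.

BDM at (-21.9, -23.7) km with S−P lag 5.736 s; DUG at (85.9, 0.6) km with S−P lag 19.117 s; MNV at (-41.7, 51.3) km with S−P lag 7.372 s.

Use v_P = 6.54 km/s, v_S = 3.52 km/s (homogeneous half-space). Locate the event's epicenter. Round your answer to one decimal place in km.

(-59.8, -1.9)

Distance from S−P lag: d = Δt · v_P v_S / (v_P − v_S) = Δt · (6.54·3.52)/(6.54−3.52) ≈ 7.6228·Δt.
So d_BDM = 43.72, d_DUG = 145.72, d_MNV = 56.20 km.
Circle about each station: (x + 21.9)² + (y + 23.7)² = 43.72²; (x − 85.9)² + (y − 0.6)² = 145.72²; (x + 41.7)² + (y − 51.3)² = 56.20².
Subtracting the BDM equation from the DUG and MNV equations removes the quadratic terms:
215.6 x + 48.6 y = -12985.01
-39.6 x + 150.0 y = 2082.28
Solving the 2×2 system: x ≈ -59.8, y ≈ -1.9 km.
Check against BDM (with the unrounded x, y): √((x + 21.9)²+(y + 23.7)²) = 43.72 ≈ 43.72 km. ✓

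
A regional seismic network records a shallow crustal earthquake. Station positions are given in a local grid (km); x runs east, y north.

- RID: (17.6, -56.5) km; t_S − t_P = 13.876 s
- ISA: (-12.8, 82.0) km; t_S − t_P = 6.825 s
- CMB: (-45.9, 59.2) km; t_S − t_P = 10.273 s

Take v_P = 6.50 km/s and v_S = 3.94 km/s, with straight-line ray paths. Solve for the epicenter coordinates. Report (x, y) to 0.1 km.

Distance from S−P lag: d = Δt · v_P v_S / (v_P − v_S) = Δt · (6.50·3.94)/(6.50−3.94) ≈ 10.0039·Δt.
So d_RID = 138.81, d_ISA = 68.28, d_CMB = 102.77 km.
Circle about each station: (x − 17.6)² + (y + 56.5)² = 138.81²; (x + 12.8)² + (y − 82.0)² = 68.28²; (x + 45.9)² + (y − 59.2)² = 102.77².
Subtracting the RID equation from the ISA and CMB equations removes the quadratic terms:
-60.8 x + 277.0 y = 17991.89
-127.0 x + 231.4 y = 10815.98
Solving the 2×2 system: x ≈ 55.3, y ≈ 77.1 km.
Check against RID (with the unrounded x, y): √((x − 17.6)²+(y + 56.5)²) = 138.81 ≈ 138.81 km. ✓

(55.3, 77.1)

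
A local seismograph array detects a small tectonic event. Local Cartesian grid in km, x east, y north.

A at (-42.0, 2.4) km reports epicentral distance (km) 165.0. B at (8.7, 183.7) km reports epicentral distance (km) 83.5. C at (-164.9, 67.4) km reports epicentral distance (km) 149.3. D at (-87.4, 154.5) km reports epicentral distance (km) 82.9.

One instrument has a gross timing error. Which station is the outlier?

A

Solve using three stations at a time. Using B, C, D (subtract circle equations pairwise → linear system) gives (x, y) ≈ (-20.5, 105.5).
Distances from that point to each station vs reported:
  A: calculated 105.3 vs reported 165.0 → residual 59.7 km
  B: calculated 83.5 vs reported 83.5 → residual 0.0 km
  C: calculated 149.3 vs reported 149.3 → residual 0.0 km
  D: calculated 82.9 vs reported 82.9 → residual 0.0 km
B, C, D are mutually consistent (residuals ≈ 0); A is off by 59.7 km.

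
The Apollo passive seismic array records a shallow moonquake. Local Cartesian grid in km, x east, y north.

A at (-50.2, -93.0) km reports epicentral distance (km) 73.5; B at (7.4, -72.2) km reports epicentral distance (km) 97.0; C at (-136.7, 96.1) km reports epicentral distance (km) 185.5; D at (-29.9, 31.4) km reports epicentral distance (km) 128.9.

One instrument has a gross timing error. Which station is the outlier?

A

Solve using three stations at a time. Using B, C, D (subtract circle equations pairwise → linear system) gives (x, y) ≈ (-89.0, -83.2).
Distances from that point to each station vs reported:
  A: calculated 40.0 vs reported 73.5 → residual 33.5 km
  B: calculated 97.0 vs reported 97.0 → residual 0.0 km
  C: calculated 185.5 vs reported 185.5 → residual 0.0 km
  D: calculated 128.9 vs reported 128.9 → residual 0.0 km
B, C, D are mutually consistent (residuals ≈ 0); A is off by 33.5 km.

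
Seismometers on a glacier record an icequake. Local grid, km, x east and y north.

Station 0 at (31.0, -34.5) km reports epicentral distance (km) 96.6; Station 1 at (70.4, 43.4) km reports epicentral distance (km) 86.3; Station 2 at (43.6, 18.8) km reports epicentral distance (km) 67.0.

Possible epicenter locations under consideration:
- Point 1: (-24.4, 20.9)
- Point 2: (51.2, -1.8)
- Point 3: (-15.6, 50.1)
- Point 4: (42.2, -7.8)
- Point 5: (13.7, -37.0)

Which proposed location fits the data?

Point 3

For each candidate, compare |candidate − station| to the reported distance:
Point 1: residuals Station 0 18.3, Station 1 11.1, Station 2 1.0 → max 18.3 km
Point 2: residuals Station 0 58.2, Station 1 37.2, Station 2 45.0 → max 58.2 km
Point 3: residuals Station 0 0.0, Station 1 0.0, Station 2 0.0 → max 0.0 km
Point 4: residuals Station 0 67.6, Station 1 27.8, Station 2 40.4 → max 67.6 km
Point 5: residuals Station 0 79.1, Station 1 12.1, Station 2 3.7 → max 79.1 km
Only Point 3 has all residuals ≈ 0.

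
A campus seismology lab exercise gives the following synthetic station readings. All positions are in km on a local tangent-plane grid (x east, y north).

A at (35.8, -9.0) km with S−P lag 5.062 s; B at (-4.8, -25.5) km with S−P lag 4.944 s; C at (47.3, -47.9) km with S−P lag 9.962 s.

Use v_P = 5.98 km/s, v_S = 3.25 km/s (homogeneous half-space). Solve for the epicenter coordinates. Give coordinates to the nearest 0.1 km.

4.3 km east, 8.5 km north

Distance from S−P lag: d = Δt · v_P v_S / (v_P − v_S) = Δt · (5.98·3.25)/(5.98−3.25) ≈ 7.1190·Δt.
So d_A = 36.04, d_B = 35.20, d_C = 70.92 km.
Circle about each station: (x − 35.8)² + (y + 9.0)² = 36.04²; (x + 4.8)² + (y + 25.5)² = 35.20²; (x − 47.3)² + (y + 47.9)² = 70.92².
Subtracting the A equation from the B and C equations removes the quadratic terms:
-81.2 x − 33.0 y = -629.51
23.0 x − 77.8 y = -561.70
Solving the 2×2 system: x ≈ 4.3, y ≈ 8.5 km.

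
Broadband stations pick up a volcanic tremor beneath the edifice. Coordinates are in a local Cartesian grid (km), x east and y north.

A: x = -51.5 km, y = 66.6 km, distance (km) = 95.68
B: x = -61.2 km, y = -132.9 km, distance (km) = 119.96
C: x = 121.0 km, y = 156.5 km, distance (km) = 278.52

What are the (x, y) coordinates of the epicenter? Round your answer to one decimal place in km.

Circle about each station: (x + 51.5)² + (y − 66.6)² = 95.68²; (x + 61.2)² + (y + 132.9)² = 119.96²; (x − 121.0)² + (y − 156.5)² = 278.52².
Subtracting the A equation from the B and C equations removes the quadratic terms:
-19.4 x − 399.0 y = 9084.30
345.0 x + 179.8 y = -36373.29
Solving the 2×2 system: x ≈ -96.0, y ≈ -18.1 km.

(-96.0, -18.1)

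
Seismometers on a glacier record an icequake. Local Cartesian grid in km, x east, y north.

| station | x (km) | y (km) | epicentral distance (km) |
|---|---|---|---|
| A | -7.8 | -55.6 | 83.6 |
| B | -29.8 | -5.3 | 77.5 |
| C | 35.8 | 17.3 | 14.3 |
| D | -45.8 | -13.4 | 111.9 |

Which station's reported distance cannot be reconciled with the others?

Solve using three stations at a time. Using A, B, C (subtract circle equations pairwise → linear system) gives (x, y) ≈ (46.6, 7.9).
Distances from that point to each station vs reported:
  A: calculated 83.6 vs reported 83.6 → residual 0.0 km
  B: calculated 77.5 vs reported 77.5 → residual 0.0 km
  C: calculated 14.3 vs reported 14.3 → residual 0.0 km
  D: calculated 94.8 vs reported 111.9 → residual 17.1 km
A, B, C are mutually consistent (residuals ≈ 0); D is off by 17.1 km.

D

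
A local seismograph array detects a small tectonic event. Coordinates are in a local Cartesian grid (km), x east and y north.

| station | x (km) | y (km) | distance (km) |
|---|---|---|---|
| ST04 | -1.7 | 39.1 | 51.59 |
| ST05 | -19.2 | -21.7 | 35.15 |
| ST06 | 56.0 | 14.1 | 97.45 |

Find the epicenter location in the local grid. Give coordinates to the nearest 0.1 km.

(-41.1, 5.8)

Circle about each station: (x + 1.7)² + (y − 39.1)² = 51.59²; (x + 19.2)² + (y + 21.7)² = 35.15²; (x − 56.0)² + (y − 14.1)² = 97.45².
Subtracting pairs of circle equations eliminates x²+y² and gives linear equations (the radical axes):
-35.0 x − 121.6 y = 733.84
115.4 x − 50.0 y = -5031.86
Solving the 2×2 system: x ≈ -41.1, y ≈ 5.8 km.
Check against ST04 (with the unrounded x, y): √((x + 1.7)²+(y − 39.1)²) = 51.59 ≈ 51.59 km. ✓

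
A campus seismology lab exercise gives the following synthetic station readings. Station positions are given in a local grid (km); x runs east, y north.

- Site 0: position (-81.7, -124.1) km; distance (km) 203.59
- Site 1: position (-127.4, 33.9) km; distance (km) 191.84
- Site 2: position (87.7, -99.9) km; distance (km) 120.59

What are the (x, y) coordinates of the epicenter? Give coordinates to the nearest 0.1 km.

Circle about each station: (x + 81.7)² + (y + 124.1)² = 203.59²; (x + 127.4)² + (y − 33.9)² = 191.84²; (x − 87.7)² + (y + 99.9)² = 120.59².
Subtracting the Site 0 equation from the Site 1 and Site 2 equations removes the quadratic terms:
-91.4 x + 316.0 y = -49.43
338.8 x + 48.4 y = 22502.54
Solving the 2×2 system: x ≈ 63.8, y ≈ 18.3 km.

63.8 km east, 18.3 km north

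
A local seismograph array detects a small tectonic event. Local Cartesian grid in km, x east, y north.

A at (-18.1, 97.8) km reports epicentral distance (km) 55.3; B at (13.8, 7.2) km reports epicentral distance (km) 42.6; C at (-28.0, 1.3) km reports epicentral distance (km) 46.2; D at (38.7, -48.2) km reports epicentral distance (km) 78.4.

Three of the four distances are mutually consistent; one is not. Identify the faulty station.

D

Solve using three stations at a time. Using A, B, C (subtract circle equations pairwise → linear system) gives (x, y) ≈ (-8.8, 43.3).
Distances from that point to each station vs reported:
  A: calculated 55.3 vs reported 55.3 → residual 0.0 km
  B: calculated 42.6 vs reported 42.6 → residual 0.0 km
  C: calculated 46.2 vs reported 46.2 → residual 0.0 km
  D: calculated 103.1 vs reported 78.4 → residual 24.7 km
A, B, C are mutually consistent (residuals ≈ 0); D is off by 24.7 km.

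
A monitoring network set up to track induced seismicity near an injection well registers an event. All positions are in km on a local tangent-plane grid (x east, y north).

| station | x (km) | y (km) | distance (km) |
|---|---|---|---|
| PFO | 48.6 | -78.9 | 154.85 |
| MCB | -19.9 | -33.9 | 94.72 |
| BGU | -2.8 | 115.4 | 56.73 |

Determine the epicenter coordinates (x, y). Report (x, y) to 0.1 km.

Circle about each station: (x − 48.6)² + (y + 78.9)² = 154.85²; (x + 19.9)² + (y + 33.9)² = 94.72²; (x + 2.8)² + (y − 115.4)² = 56.73².
Subtracting the PFO equation from the MCB and BGU equations removes the quadratic terms:
-137.0 x + 90.0 y = 7964.69
-102.8 x + 388.6 y = 25498.06
Solving the 2×2 system: x ≈ -18.2, y ≈ 60.8 km.
Check against PFO (with the unrounded x, y): √((x − 48.6)²+(y + 78.9)²) = 154.85 ≈ 154.85 km. ✓

x ≈ -18.2 km, y ≈ 60.8 km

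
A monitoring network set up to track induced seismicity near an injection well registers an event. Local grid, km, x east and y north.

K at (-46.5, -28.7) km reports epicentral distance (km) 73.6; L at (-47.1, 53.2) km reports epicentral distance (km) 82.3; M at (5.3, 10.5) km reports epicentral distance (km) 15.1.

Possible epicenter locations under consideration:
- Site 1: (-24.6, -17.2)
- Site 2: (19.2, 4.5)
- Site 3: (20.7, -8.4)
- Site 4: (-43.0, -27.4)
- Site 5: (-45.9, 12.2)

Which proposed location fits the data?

Site 2

For each candidate, compare |candidate − station| to the reported distance:
Site 1: residuals K 48.9, L 8.4, M 25.7 → max 48.9 km
Site 2: residuals K 0.0, L 0.0, M 0.0 → max 0.0 km
Site 3: residuals K 3.4, L 9.3, M 9.3 → max 9.3 km
Site 4: residuals K 69.9, L 1.6, M 46.3 → max 69.9 km
Site 5: residuals K 32.7, L 41.3, M 36.1 → max 41.3 km
Only Site 2 has all residuals ≈ 0.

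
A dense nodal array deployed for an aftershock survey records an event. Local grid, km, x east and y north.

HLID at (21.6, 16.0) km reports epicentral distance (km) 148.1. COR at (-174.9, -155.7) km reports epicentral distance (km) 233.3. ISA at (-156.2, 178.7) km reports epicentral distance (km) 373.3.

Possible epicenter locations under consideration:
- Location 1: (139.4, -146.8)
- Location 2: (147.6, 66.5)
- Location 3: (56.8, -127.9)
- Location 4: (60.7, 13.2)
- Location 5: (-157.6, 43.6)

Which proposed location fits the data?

For each candidate, compare |candidate − station| to the reported distance:
Location 1: residuals HLID 52.8, COR 81.1, ISA 66.4 → max 81.1 km
Location 2: residuals HLID 12.4, COR 158.3, ISA 49.4 → max 158.3 km
Location 3: residuals HLID 0.0, COR 0.1, ISA 0.0 → max 0.1 km
Location 4: residuals HLID 108.9, COR 56.6, ISA 100.5 → max 108.9 km
Location 5: residuals HLID 33.2, COR 33.3, ISA 238.2 → max 238.2 km
Only Location 3 has all residuals ≈ 0.

Location 3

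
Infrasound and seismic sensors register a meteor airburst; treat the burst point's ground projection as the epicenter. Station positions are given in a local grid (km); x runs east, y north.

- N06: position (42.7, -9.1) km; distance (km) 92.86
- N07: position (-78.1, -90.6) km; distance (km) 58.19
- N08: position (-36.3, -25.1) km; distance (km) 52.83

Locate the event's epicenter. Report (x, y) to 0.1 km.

Circle about each station: (x − 42.7)² + (y + 9.1)² = 92.86²; (x + 78.1)² + (y + 90.6)² = 58.19²; (x + 36.3)² + (y + 25.1)² = 52.83².
Subtracting the N06 equation from the N07 and N08 equations removes the quadratic terms:
-241.6 x − 163.0 y = 17638.77
-158.0 x − 32.0 y = 5873.57
Solving the 2×2 system: x ≈ -21.8, y ≈ -75.9 km.
Check against N06 (with the unrounded x, y): √((x − 42.7)²+(y + 9.1)²) = 92.86 ≈ 92.86 km. ✓

-21.8 km east, -75.9 km north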